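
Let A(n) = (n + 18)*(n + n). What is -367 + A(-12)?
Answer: -511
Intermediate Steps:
A(n) = 2*n*(18 + n) (A(n) = (18 + n)*(2*n) = 2*n*(18 + n))
-367 + A(-12) = -367 + 2*(-12)*(18 - 12) = -367 + 2*(-12)*6 = -367 - 144 = -511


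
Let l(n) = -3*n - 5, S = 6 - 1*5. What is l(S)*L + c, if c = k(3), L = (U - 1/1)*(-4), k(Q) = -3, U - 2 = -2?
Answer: -35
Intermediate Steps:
U = 0 (U = 2 - 2 = 0)
S = 1 (S = 6 - 5 = 1)
l(n) = -5 - 3*n
L = 4 (L = (0 - 1/1)*(-4) = (0 - 1*1)*(-4) = (0 - 1)*(-4) = -1*(-4) = 4)
c = -3
l(S)*L + c = (-5 - 3*1)*4 - 3 = (-5 - 3)*4 - 3 = -8*4 - 3 = -32 - 3 = -35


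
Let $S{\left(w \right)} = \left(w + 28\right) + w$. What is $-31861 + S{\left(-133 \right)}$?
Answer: $-32099$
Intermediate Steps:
$S{\left(w \right)} = 28 + 2 w$ ($S{\left(w \right)} = \left(28 + w\right) + w = 28 + 2 w$)
$-31861 + S{\left(-133 \right)} = -31861 + \left(28 + 2 \left(-133\right)\right) = -31861 + \left(28 - 266\right) = -31861 - 238 = -32099$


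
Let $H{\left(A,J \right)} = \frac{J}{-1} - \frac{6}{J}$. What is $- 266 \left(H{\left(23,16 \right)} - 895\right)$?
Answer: $\frac{969703}{4} \approx 2.4243 \cdot 10^{5}$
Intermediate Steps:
$H{\left(A,J \right)} = - J - \frac{6}{J}$ ($H{\left(A,J \right)} = J \left(-1\right) - \frac{6}{J} = - J - \frac{6}{J}$)
$- 266 \left(H{\left(23,16 \right)} - 895\right) = - 266 \left(\left(\left(-1\right) 16 - \frac{6}{16}\right) - 895\right) = - 266 \left(\left(-16 - \frac{3}{8}\right) - 895\right) = - 266 \left(- \frac{131}{8} - 895\right) = \left(-266\right) \left(- \frac{7291}{8}\right) = \frac{969703}{4}$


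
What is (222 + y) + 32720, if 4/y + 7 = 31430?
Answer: 1035136470/31423 ≈ 32942.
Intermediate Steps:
y = 4/31423 (y = 4/(-7 + 31430) = 4/31423 ≈ 0.00012730)
(222 + y) + 32720 = (222 + 4/31423) + 32720 = 6975910/31423 + 32720 = 1035136470/31423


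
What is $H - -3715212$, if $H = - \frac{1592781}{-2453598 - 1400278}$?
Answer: $\frac{14317967954493}{3853876} \approx 3.7152 \cdot 10^{6}$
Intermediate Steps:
$H = \frac{1592781}{3853876}$ ($H = - \frac{1592781}{-3853876} = \left(-1592781\right) \left(- \frac{1}{3853876}\right) = \frac{1592781}{3853876} \approx 0.41329$)
$H - -3715212 = \frac{1592781}{3853876} - -3715212 = \frac{1592781}{3853876} + 3715212 = \frac{14317967954493}{3853876}$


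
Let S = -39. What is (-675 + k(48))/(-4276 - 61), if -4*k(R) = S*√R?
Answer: 675/4337 - 39*√3/4337 ≈ 0.14006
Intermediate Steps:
k(R) = 39*√R/4 (k(R) = -(-39)*√R/4 = 39*√R/4)
(-675 + k(48))/(-4276 - 61) = (-675 + 39*√48/4)/(-4276 - 61) = (-675 + 39*(4*√3)/4)/(-4337) = (-675 + 39*√3)*(-1/4337) = 675/4337 - 39*√3/4337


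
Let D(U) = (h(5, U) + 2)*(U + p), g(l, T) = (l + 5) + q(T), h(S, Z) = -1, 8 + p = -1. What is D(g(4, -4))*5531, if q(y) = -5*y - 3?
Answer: 94027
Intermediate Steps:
p = -9 (p = -8 - 1 = -9)
q(y) = -3 - 5*y
g(l, T) = 2 + l - 5*T (g(l, T) = (l + 5) + (-3 - 5*T) = (5 + l) + (-3 - 5*T) = 2 + l - 5*T)
D(U) = -9 + U (D(U) = (-1 + 2)*(U - 9) = 1*(-9 + U) = -9 + U)
D(g(4, -4))*5531 = (-9 + (2 + 4 - 5*(-4)))*5531 = (-9 + (2 + 4 + 20))*5531 = (-9 + 26)*5531 = 17*5531 = 94027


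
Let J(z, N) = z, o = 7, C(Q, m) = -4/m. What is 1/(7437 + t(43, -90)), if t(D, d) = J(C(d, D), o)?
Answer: 43/319787 ≈ 0.00013446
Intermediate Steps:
t(D, d) = -4/D
1/(7437 + t(43, -90)) = 1/(7437 - 4/43) = 1/(319787/43) = 43/319787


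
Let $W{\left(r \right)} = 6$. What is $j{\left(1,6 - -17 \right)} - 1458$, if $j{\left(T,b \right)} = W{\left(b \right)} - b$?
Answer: $-1475$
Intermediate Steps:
$j{\left(T,b \right)} = 6 - b$
$j{\left(1,6 - -17 \right)} - 1458 = \left(6 - \left(6 - -17\right)\right) - 1458 = \left(6 - \left(6 + 17\right)\right) - 1458 = \left(6 - 23\right) - 1458 = -17 - 1458 = -1475$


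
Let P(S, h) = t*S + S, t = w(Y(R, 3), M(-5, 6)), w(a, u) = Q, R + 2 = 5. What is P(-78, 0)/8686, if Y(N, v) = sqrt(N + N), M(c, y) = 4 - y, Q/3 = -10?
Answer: 1131/4343 ≈ 0.26042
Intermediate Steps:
R = 3 (R = -2 + 5 = 3)
Q = -30 (Q = 3*(-10) = -30)
Y(N, v) = sqrt(2)*sqrt(N) (Y(N, v) = sqrt(2*N) = sqrt(2)*sqrt(N))
w(a, u) = -30
t = -30
P(S, h) = -29*S (P(S, h) = -30*S + S = -29*S)
P(-78, 0)/8686 = -29*(-78)/8686 = 2262*(1/8686) = 1131/4343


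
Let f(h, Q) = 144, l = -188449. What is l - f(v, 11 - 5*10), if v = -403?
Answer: -188593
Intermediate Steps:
l - f(v, 11 - 5*10) = -188449 - 1*144 = -188449 - 144 = -188593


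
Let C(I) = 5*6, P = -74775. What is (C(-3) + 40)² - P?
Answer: 79675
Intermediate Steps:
C(I) = 30
(C(-3) + 40)² - P = (30 + 40)² - 1*(-74775) = 70² + 74775 = 4900 + 74775 = 79675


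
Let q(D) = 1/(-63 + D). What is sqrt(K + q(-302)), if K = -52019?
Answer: 2*I*sqrt(1732557910)/365 ≈ 228.08*I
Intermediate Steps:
sqrt(K + q(-302)) = sqrt(-52019 + 1/(-63 - 302)) = sqrt(-52019 + 1/(-365)) = sqrt(-52019 - 1/365) = sqrt(-18986936/365) = 2*I*sqrt(1732557910)/365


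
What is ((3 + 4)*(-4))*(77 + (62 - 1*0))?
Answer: -3892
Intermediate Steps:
((3 + 4)*(-4))*(77 + (62 - 1*0)) = (7*(-4))*(77 + (62 + 0)) = -28*(77 + 62) = -28*139 = -3892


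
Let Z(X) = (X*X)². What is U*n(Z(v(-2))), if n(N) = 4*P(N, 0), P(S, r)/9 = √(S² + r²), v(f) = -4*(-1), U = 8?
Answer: 73728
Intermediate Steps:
v(f) = 4
P(S, r) = 9*√(S² + r²)
Z(X) = X⁴ (Z(X) = (X²)² = X⁴)
n(N) = 36*√(N²) (n(N) = 4*(9*√(N² + 0²)) = 4*(9*√(N² + 0)) = 4*(9*√(N²)) = 36*√(N²))
U*n(Z(v(-2))) = 8*(36*√((4⁴)²)) = 8*(36*√(256²)) = 8*(36*√65536) = 8*(36*256) = 8*9216 = 73728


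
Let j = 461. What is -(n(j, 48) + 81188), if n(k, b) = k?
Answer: -81649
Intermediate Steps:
-(n(j, 48) + 81188) = -(461 + 81188) = -1*81649 = -81649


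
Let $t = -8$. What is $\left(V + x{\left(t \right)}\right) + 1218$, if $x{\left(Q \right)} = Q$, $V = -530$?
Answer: $680$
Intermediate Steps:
$\left(V + x{\left(t \right)}\right) + 1218 = \left(-530 - 8\right) + 1218 = -538 + 1218 = 680$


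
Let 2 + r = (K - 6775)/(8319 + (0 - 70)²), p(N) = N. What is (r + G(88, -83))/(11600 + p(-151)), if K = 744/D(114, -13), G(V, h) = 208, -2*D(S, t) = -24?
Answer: 2716401/151344331 ≈ 0.017948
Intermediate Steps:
D(S, t) = 12 (D(S, t) = -½*(-24) = 12)
K = 62 (K = 744/12 = 744*(1/12) = 62)
r = -33151/13219 (r = -2 + (62 - 6775)/(8319 + (0 - 70)²) = -2 - 6713/(8319 + (-70)²) = -2 - 6713/(8319 + 4900) = -2 - 6713/13219 = -33151/13219 ≈ -2.5078)
(r + G(88, -83))/(11600 + p(-151)) = (-33151/13219 + 208)/(11600 - 151) = (2716401/13219)/11449 = (2716401/13219)*(1/11449) = 2716401/151344331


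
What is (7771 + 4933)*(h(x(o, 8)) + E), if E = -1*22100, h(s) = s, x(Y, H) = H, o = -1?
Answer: -280656768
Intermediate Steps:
E = -22100
(7771 + 4933)*(h(x(o, 8)) + E) = (7771 + 4933)*(8 - 22100) = 12704*(-22092) = -280656768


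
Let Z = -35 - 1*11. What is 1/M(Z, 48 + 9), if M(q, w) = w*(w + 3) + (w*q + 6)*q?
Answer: 1/123756 ≈ 8.0804e-6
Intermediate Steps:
Z = -46 (Z = -35 - 11 = -46)
M(q, w) = q*(6 + q*w) + w*(3 + w) (M(q, w) = w*(3 + w) + (q*w + 6)*q = w*(3 + w) + (6 + q*w)*q = w*(3 + w) + q*(6 + q*w) = q*(6 + q*w) + w*(3 + w))
1/M(Z, 48 + 9) = 1/((48 + 9)**2 + 3*(48 + 9) + 6*(-46) + (48 + 9)*(-46)**2) = 1/(57**2 + 3*57 - 276 + 57*2116) = 1/(3249 + 171 - 276 + 120612) = 1/123756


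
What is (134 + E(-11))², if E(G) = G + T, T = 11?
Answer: 17956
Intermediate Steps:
E(G) = 11 + G (E(G) = G + 11 = 11 + G)
(134 + E(-11))² = (134 + (11 - 11))² = (134 + 0)² = 134² = 17956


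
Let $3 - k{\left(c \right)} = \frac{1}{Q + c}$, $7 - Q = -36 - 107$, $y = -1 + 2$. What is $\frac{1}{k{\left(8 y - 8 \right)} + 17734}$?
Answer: $\frac{150}{2660549} \approx 5.6379 \cdot 10^{-5}$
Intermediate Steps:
$y = 1$
$Q = 150$ ($Q = 7 - \left(-36 - 107\right) = 7 - -143 = 7 + 143 = 150$)
$k{\left(c \right)} = 3 - \frac{1}{150 + c}$
$\frac{1}{k{\left(8 y - 8 \right)} + 17734} = \frac{1}{\frac{449 + 3 \left(8 \cdot 1 - 8\right)}{150 + \left(8 \cdot 1 - 8\right)} + 17734} = \frac{1}{\frac{449 + 3 \left(8 - 8\right)}{150 + \left(8 - 8\right)} + 17734} = \frac{1}{\frac{449 + 3 \cdot 0}{150 + 0} + 17734} = \frac{1}{\frac{449 + 0}{150} + 17734} = \frac{1}{\frac{1}{150} \cdot 449 + 17734} = \frac{1}{\frac{449}{150} + 17734} = \frac{1}{\frac{2660549}{150}} = \frac{150}{2660549}$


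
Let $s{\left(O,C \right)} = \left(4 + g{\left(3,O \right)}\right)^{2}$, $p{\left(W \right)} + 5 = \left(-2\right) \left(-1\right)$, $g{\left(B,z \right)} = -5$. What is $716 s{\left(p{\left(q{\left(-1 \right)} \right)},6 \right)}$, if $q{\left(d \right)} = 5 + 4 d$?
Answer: $716$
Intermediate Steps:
$p{\left(W \right)} = -3$ ($p{\left(W \right)} = -5 - -2 = -5 + 2 = -3$)
$s{\left(O,C \right)} = 1$ ($s{\left(O,C \right)} = \left(4 - 5\right)^{2} = \left(-1\right)^{2} = 1$)
$716 s{\left(p{\left(q{\left(-1 \right)} \right)},6 \right)} = 716 \cdot 1 = 716$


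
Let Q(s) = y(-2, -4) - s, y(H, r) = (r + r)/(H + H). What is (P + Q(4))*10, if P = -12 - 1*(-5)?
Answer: -90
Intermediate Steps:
y(H, r) = r/H (y(H, r) = (2*r)/((2*H)) = (2*r)*(1/(2*H)) = r/H)
Q(s) = 2 - s (Q(s) = -4/(-2) - s = -4*(-½) - s = 2 - s)
P = -7 (P = -12 + 5 = -7)
(P + Q(4))*10 = (-7 + (2 - 1*4))*10 = (-7 + (2 - 4))*10 = (-7 - 2)*10 = -9*10 = -90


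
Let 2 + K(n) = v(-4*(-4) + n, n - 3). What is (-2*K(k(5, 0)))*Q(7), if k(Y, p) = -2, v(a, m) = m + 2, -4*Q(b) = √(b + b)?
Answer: -5*√14/2 ≈ -9.3541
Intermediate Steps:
Q(b) = -√2*√b/4 (Q(b) = -√(b + b)/4 = -√2*√b/4)
v(a, m) = 2 + m
K(n) = -3 + n (K(n) = -2 + (2 + (n - 3)) = -2 + (2 + (-3 + n)) = -2 + (-1 + n) = -3 + n)
(-2*K(k(5, 0)))*Q(7) = (-2*(-3 - 2))*(-√2*√7/4) = (-2*(-5))*(-√14/4) = 10*(-√14/4) = -5*√14/2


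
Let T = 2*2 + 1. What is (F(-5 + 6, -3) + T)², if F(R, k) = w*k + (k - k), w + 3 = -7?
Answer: 1225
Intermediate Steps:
w = -10 (w = -3 - 7 = -10)
T = 5 (T = 4 + 1 = 5)
F(R, k) = -10*k (F(R, k) = -10*k + (k - k) = -10*k + 0 = -10*k)
(F(-5 + 6, -3) + T)² = (-10*(-3) + 5)² = (30 + 5)² = 35² = 1225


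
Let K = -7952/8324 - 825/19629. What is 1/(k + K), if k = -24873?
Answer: -13615983/338683924918 ≈ -4.0203e-5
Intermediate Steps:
K = -13579759/13615983 (K = -7952*1/8324 - 825*1/19629 = -1988/2081 - 275/6543 = -13579759/13615983 ≈ -0.99734)
1/(k + K) = 1/(-24873 - 13579759/13615983) = 1/(-338683924918/13615983) = -13615983/338683924918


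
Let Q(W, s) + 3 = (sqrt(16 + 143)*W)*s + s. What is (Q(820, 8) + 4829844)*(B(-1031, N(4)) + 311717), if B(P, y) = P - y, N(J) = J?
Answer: 1500547147018 + 2038073920*sqrt(159) ≈ 1.5262e+12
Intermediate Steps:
Q(W, s) = -3 + s + W*s*sqrt(159) (Q(W, s) = -3 + ((sqrt(16 + 143)*W)*s + s) = -3 + ((sqrt(159)*W)*s + s) = -3 + ((W*sqrt(159))*s + s) = -3 + (W*s*sqrt(159) + s) = -3 + (s + W*s*sqrt(159)) = -3 + s + W*s*sqrt(159))
(Q(820, 8) + 4829844)*(B(-1031, N(4)) + 311717) = ((-3 + 8 + 820*8*sqrt(159)) + 4829844)*((-1031 - 1*4) + 311717) = ((-3 + 8 + 6560*sqrt(159)) + 4829844)*((-1031 - 4) + 311717) = ((5 + 6560*sqrt(159)) + 4829844)*(-1035 + 311717) = (4829849 + 6560*sqrt(159))*310682 = 1500547147018 + 2038073920*sqrt(159)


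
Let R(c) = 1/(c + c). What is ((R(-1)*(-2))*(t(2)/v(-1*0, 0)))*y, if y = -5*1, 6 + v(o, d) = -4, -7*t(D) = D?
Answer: -1/7 ≈ -0.14286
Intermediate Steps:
t(D) = -D/7
R(c) = 1/(2*c)
v(o, d) = -10 (v(o, d) = -6 - 4 = -10)
y = -5
((R(-1)*(-2))*(t(2)/v(-1*0, 0)))*y = ((((1/2)/(-1))*(-2))*(-1/7*2/(-10)))*(-5) = ((((1/2)*(-1))*(-2))*(-2/7*(-1/10)))*(-5) = (-1/2*(-2)*(1/35))*(-5) = (1*(1/35))*(-5) = (1/35)*(-5) = -1/7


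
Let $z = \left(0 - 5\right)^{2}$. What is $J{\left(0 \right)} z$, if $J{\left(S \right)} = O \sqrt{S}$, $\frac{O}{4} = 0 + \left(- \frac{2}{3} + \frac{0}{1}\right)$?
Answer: $0$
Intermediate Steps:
$O = - \frac{8}{3}$ ($O = 4 \left(0 + \left(- \frac{2}{3} + \frac{0}{1}\right)\right) = 4 \left(0 + \left(\left(-2\right) \frac{1}{3} + 0 \cdot 1\right)\right) = 4 \left(0 + \left(- \frac{2}{3} + 0\right)\right) = 4 \left(0 - \frac{2}{3}\right) = 4 \left(- \frac{2}{3}\right) = - \frac{8}{3} \approx -2.6667$)
$z = 25$ ($z = \left(-5\right)^{2} = 25$)
$J{\left(S \right)} = - \frac{8 \sqrt{S}}{3}$
$J{\left(0 \right)} z = - \frac{8 \sqrt{0}}{3} \cdot 25 = \left(- \frac{8}{3}\right) 0 \cdot 25 = 0 \cdot 25 = 0$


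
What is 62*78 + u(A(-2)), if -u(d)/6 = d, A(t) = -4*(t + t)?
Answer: 4740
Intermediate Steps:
A(t) = -8*t
u(d) = -6*d
62*78 + u(A(-2)) = 62*78 - (-48)*(-2) = 4836 - 6*16 = 4836 - 96 = 4740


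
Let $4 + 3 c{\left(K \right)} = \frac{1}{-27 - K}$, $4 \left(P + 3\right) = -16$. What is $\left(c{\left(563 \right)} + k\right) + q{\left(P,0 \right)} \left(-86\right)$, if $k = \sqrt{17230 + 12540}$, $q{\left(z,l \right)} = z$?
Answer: $\frac{354393}{590} + \sqrt{29770} \approx 773.21$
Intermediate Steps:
$P = -7$ ($P = -3 + \frac{1}{4} \left(-16\right) = -3 - 4 = -7$)
$c{\left(K \right)} = - \frac{4}{3} + \frac{1}{3 \left(-27 - K\right)}$
$k = \sqrt{29770} \approx 172.54$
$\left(c{\left(563 \right)} + k\right) + q{\left(P,0 \right)} \left(-86\right) = \left(\frac{-109 - 2252}{3 \left(27 + 563\right)} + \sqrt{29770}\right) - -602 = \left(\frac{-109 - 2252}{3 \cdot 590} + \sqrt{29770}\right) + 602 = \left(\frac{1}{3} \cdot \frac{1}{590} \left(-2361\right) + \sqrt{29770}\right) + 602 = \left(- \frac{787}{590} + \sqrt{29770}\right) + 602 = \frac{354393}{590} + \sqrt{29770}$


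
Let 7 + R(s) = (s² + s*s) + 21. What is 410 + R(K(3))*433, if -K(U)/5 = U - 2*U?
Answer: 201322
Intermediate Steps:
K(U) = 5*U (K(U) = -5*(U - 2*U) = -(-5)*U = 5*U)
R(s) = 14 + 2*s² (R(s) = -7 + ((s² + s*s) + 21) = -7 + ((s² + s²) + 21) = -7 + (2*s² + 21) = -7 + (21 + 2*s²) = 14 + 2*s²)
410 + R(K(3))*433 = 410 + (14 + 2*(5*3)²)*433 = 410 + (14 + 2*15²)*433 = 410 + (14 + 2*225)*433 = 410 + (14 + 450)*433 = 410 + 464*433 = 410 + 200912 = 201322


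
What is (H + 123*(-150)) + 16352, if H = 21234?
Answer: 19136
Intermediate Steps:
(H + 123*(-150)) + 16352 = (21234 + 123*(-150)) + 16352 = (21234 - 18450) + 16352 = 2784 + 16352 = 19136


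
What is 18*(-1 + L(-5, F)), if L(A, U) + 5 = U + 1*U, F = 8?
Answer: 180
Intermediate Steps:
L(A, U) = -5 + 2*U (L(A, U) = -5 + (U + 1*U) = -5 + (U + U) = -5 + 2*U)
18*(-1 + L(-5, F)) = 18*(-1 + (-5 + 2*8)) = 18*(-1 + (-5 + 16)) = 18*(-1 + 11) = 18*10 = 180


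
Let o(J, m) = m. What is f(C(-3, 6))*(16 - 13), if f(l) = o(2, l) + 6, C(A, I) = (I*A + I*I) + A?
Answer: 63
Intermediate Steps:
C(A, I) = A + I² + A*I (C(A, I) = (A*I + I²) + A = (I² + A*I) + A = A + I² + A*I)
f(l) = 6 + l (f(l) = l + 6 = 6 + l)
f(C(-3, 6))*(16 - 13) = (6 + (-3 + 6² - 3*6))*(16 - 13) = (6 + (-3 + 36 - 18))*3 = (6 + 15)*3 = 21*3 = 63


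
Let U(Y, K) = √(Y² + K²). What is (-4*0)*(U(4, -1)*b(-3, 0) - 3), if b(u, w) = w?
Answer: 0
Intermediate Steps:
U(Y, K) = √(K² + Y²)
(-4*0)*(U(4, -1)*b(-3, 0) - 3) = (-4*0)*(√((-1)² + 4²)*0 - 3) = 0*(√(1 + 16)*0 - 3) = 0*(√17*0 - 3) = 0*(0 - 3) = 0*(-3) = 0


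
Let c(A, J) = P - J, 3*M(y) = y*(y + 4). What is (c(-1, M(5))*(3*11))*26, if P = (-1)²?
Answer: -12012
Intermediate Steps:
M(y) = y*(4 + y)/3 (M(y) = (y*(y + 4))/3 = (y*(4 + y))/3 = y*(4 + y)/3)
P = 1
c(A, J) = 1 - J
(c(-1, M(5))*(3*11))*26 = ((1 - 5*(4 + 5)/3)*(3*11))*26 = ((1 - 5*9/3)*33)*26 = ((1 - 1*15)*33)*26 = ((1 - 15)*33)*26 = -14*33*26 = -462*26 = -12012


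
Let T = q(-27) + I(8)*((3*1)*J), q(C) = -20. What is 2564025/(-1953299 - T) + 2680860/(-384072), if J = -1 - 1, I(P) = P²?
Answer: -2658208675/320535166 ≈ -8.2930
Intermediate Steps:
J = -2
T = -404 (T = -20 + 8²*((3*1)*(-2)) = -20 + 64*(3*(-2)) = -20 + 64*(-6) = -20 - 384 = -404)
2564025/(-1953299 - T) + 2680860/(-384072) = 2564025/(-1953299 - 1*(-404)) + 2680860/(-384072) = 2564025/(-1953299 + 404) + 2680860*(-1/384072) = 2564025/(-1952895) - 17185/2462 = 2564025*(-1/1952895) - 17185/2462 = -170935/130193 - 17185/2462 = -2658208675/320535166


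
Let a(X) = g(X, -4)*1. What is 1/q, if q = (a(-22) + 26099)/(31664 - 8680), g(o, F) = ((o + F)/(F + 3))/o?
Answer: 63206/71769 ≈ 0.88069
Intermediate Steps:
g(o, F) = (F + o)/(o*(3 + F)) (g(o, F) = ((F + o)/(3 + F))/o = (F + o)/(o*(3 + F)))
a(X) = -(-4 + X)/X (a(X) = ((-4 + X)/(X*(3 - 4)))*1 = ((-4 + X)/(X*(-1)))*1 = (-1*(-4 + X)/X)*1 = -(-4 + X)/X*1 = -(-4 + X)/X)
q = 71769/63206 (q = ((4 - 1*(-22))/(-22) + 26099)/(31664 - 8680) = (-(4 + 22)/22 + 26099)/22984 = (-1/22*26 + 26099)*(1/22984) = (-13/11 + 26099)*(1/22984) = (287076/11)*(1/22984) = 71769/63206 ≈ 1.1355)
1/q = 1/(71769/63206) = 63206/71769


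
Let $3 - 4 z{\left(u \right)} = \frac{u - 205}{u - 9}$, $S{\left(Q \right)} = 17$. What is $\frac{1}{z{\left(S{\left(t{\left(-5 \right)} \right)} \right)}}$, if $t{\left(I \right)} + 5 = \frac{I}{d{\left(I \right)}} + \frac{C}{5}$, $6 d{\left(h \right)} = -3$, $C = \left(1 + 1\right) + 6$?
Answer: $\frac{8}{53} \approx 0.15094$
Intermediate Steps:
$C = 8$ ($C = 2 + 6 = 8$)
$d{\left(h \right)} = - \frac{1}{2}$ ($d{\left(h \right)} = \frac{1}{6} \left(-3\right) = - \frac{1}{2}$)
$t{\left(I \right)} = - \frac{17}{5} - 2 I$ ($t{\left(I \right)} = -5 + \left(\frac{I}{- \frac{1}{2}} + \frac{8}{5}\right) = -5 + \left(I \left(-2\right) + 8 \cdot \frac{1}{5}\right) = -5 - \left(- \frac{8}{5} + 2 I\right) = - \frac{17}{5} - 2 I$)
$z{\left(u \right)} = \frac{3}{4} - \frac{-205 + u}{4 \left(-9 + u\right)}$ ($z{\left(u \right)} = \frac{3}{4} - \frac{\left(u - 205\right) \frac{1}{u - 9}}{4} = \frac{3}{4} - \frac{\left(-205 + u\right) \frac{1}{-9 + u}}{4} = \frac{3}{4} - \frac{\frac{1}{-9 + u} \left(-205 + u\right)}{4} = \frac{3}{4} - \frac{-205 + u}{4 \left(-9 + u\right)}$)
$\frac{1}{z{\left(S{\left(t{\left(-5 \right)} \right)} \right)}} = \frac{1}{\frac{1}{2} \frac{1}{-9 + 17} \left(89 + 17\right)} = \frac{1}{\frac{1}{2} \cdot \frac{1}{8} \cdot 106} = \frac{1}{\frac{53}{8}} = \frac{8}{53}$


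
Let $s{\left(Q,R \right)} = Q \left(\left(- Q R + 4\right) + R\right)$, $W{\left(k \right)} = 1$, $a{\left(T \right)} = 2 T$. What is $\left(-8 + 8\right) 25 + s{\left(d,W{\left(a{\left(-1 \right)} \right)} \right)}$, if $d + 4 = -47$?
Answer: $-2856$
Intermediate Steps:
$d = -51$ ($d = -4 - 47 = -51$)
$s{\left(Q,R \right)} = Q \left(4 + R - Q R\right)$ ($s{\left(Q,R \right)} = Q \left(\left(- Q R + 4\right) + R\right) = Q \left(\left(4 - Q R\right) + R\right) = Q \left(4 + R - Q R\right)$)
$\left(-8 + 8\right) 25 + s{\left(d,W{\left(a{\left(-1 \right)} \right)} \right)} = \left(-8 + 8\right) 25 - 51 \left(4 + 1 - \left(-51\right) 1\right) = 0 \cdot 25 - 51 \left(4 + 1 + 51\right) = 0 - 2856 = -2856$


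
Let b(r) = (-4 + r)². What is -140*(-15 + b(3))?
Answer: 1960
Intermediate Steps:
-140*(-15 + b(3)) = -140*(-15 + (-4 + 3)²) = -140*(-15 + (-1)²) = -140*(-15 + 1) = -140*(-14) = 1960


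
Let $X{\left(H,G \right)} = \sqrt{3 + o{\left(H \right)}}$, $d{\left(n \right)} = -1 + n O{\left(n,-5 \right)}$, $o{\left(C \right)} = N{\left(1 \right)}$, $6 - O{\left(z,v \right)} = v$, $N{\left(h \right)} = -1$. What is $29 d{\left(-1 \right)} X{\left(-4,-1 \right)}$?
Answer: $- 348 \sqrt{2} \approx -492.15$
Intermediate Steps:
$O{\left(z,v \right)} = 6 - v$
$o{\left(C \right)} = -1$
$d{\left(n \right)} = -1 + 11 n$ ($d{\left(n \right)} = -1 + n \left(6 - -5\right) = -1 + n \left(6 + 5\right) = -1 + n 11 = -1 + 11 n$)
$X{\left(H,G \right)} = \sqrt{2}$ ($X{\left(H,G \right)} = \sqrt{3 - 1} = \sqrt{2}$)
$29 d{\left(-1 \right)} X{\left(-4,-1 \right)} = 29 \left(-1 + 11 \left(-1\right)\right) \sqrt{2} = 29 \left(-1 - 11\right) \sqrt{2} = 29 \left(-12\right) \sqrt{2} = - 348 \sqrt{2}$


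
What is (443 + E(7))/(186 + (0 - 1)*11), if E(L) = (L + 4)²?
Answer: 564/175 ≈ 3.2229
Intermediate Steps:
E(L) = (4 + L)²
(443 + E(7))/(186 + (0 - 1)*11) = (443 + (4 + 7)²)/(186 + (0 - 1)*11) = (443 + 11²)/(186 - 1*11) = (443 + 121)/(186 - 11) = 564/175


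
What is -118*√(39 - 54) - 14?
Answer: -14 - 118*I*√15 ≈ -14.0 - 457.01*I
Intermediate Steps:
-118*√(39 - 54) - 14 = -118*I*√15 - 14 = -14 - 118*I*√15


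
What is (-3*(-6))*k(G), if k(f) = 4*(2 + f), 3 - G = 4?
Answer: 72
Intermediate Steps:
G = -1 (G = 3 - 1*4 = 3 - 4 = -1)
k(f) = 8 + 4*f
(-3*(-6))*k(G) = (-3*(-6))*(8 + 4*(-1)) = 18*(8 - 4) = 18*4 = 72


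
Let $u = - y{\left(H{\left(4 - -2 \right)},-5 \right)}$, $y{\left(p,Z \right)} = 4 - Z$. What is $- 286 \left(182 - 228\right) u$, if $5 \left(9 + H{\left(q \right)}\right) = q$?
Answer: $-118404$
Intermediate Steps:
$H{\left(q \right)} = -9 + \frac{q}{5}$
$u = -9$ ($u = - (4 - -5) = - (4 + 5) = \left(-1\right) 9 = -9$)
$- 286 \left(182 - 228\right) u = - 286 \left(182 - 228\right) \left(-9\right) = \left(-286\right) \left(-46\right) \left(-9\right) = 13156 \left(-9\right) = -118404$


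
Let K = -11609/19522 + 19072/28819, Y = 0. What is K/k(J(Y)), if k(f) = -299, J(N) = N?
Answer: -37763813/168218750882 ≈ -0.00022449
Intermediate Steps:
K = 37763813/562604518 (K = -11609*1/19522 + 19072*(1/28819) = -11609/19522 + 19072/28819 = 37763813/562604518 ≈ 0.067123)
K/k(J(Y)) = (37763813/562604518)/(-299) = (37763813/562604518)*(-1/299) = -37763813/168218750882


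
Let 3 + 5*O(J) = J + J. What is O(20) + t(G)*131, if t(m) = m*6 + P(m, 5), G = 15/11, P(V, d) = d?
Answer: 95382/55 ≈ 1734.2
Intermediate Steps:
G = 15/11 (G = 15*(1/11) = 15/11 ≈ 1.3636)
t(m) = 5 + 6*m (t(m) = m*6 + 5 = 6*m + 5 = 5 + 6*m)
O(J) = -⅗ + 2*J/5 (O(J) = -⅗ + (J + J)/5 = -⅗ + (2*J)/5 = -⅗ + 2*J/5)
O(20) + t(G)*131 = (-⅗ + (⅖)*20) + (5 + 6*(15/11))*131 = (-⅗ + 8) + (5 + 90/11)*131 = 37/5 + (145/11)*131 = 37/5 + 18995/11 = 95382/55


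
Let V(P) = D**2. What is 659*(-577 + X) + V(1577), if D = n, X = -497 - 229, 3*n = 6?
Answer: -858673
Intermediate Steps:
n = 2 (n = (1/3)*6 = 2)
X = -726
D = 2
V(P) = 4 (V(P) = 2**2 = 4)
659*(-577 + X) + V(1577) = 659*(-577 - 726) + 4 = 659*(-1303) + 4 = -858677 + 4 = -858673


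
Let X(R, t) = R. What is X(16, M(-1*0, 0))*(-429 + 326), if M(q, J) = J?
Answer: -1648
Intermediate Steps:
X(16, M(-1*0, 0))*(-429 + 326) = 16*(-429 + 326) = 16*(-103) = -1648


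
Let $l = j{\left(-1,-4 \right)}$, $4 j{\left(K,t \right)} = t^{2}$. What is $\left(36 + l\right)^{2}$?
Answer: $1600$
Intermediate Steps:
$j{\left(K,t \right)} = \frac{t^{2}}{4}$
$l = 4$ ($l = \frac{\left(-4\right)^{2}}{4} = \frac{1}{4} \cdot 16 = 4$)
$\left(36 + l\right)^{2} = \left(36 + 4\right)^{2} = 40^{2} = 1600$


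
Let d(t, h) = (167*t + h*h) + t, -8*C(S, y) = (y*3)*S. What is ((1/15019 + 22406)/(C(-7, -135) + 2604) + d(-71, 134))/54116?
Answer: 136003508177/1218949113949 ≈ 0.11157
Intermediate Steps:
C(S, y) = -3*S*y/8 (C(S, y) = -y*3*S/8 = -3*y*S/8 = -3*S*y/8)
d(t, h) = h² + 168*t (d(t, h) = (167*t + h²) + t = (h² + 167*t) + t = h² + 168*t)
((1/15019 + 22406)/(C(-7, -135) + 2604) + d(-71, 134))/54116 = ((1/15019 + 22406)/(-3/8*(-7)*(-135) + 2604) + (134² + 168*(-71)))/54116 = ((1/15019 + 22406)/(-2835/8 + 2604) + (17956 - 11928))*(1/54116) = (336515715/(15019*(17997/8)) + 6028)*(1/54116) = ((336515715/15019)*(8/17997) + 6028)*(1/54116) = (897375240/90098981 + 6028)*(1/54116) = (544014032708/90098981)*(1/54116) = 136003508177/1218949113949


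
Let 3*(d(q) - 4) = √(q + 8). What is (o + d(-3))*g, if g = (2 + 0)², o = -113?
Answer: -436 + 4*√5/3 ≈ -433.02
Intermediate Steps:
g = 4 (g = 2² = 4)
d(q) = 4 + √(8 + q)/3 (d(q) = 4 + √(q + 8)/3 = 4 + √(8 + q)/3)
(o + d(-3))*g = (-113 + (4 + √(8 - 3)/3))*4 = (-113 + (4 + √5/3))*4 = (-109 + √5/3)*4 = -436 + 4*√5/3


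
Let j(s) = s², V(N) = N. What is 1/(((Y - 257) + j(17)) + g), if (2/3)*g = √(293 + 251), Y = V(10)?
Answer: 7/90 - √34/90 ≈ 0.012989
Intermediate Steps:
Y = 10
g = 6*√34 (g = 3*√(293 + 251)/2 = 3*√544/2 = 3*(4*√34)/2 = 6*√34 ≈ 34.986)
1/(((Y - 257) + j(17)) + g) = 1/(((10 - 257) + 17²) + 6*√34) = 1/((-247 + 289) + 6*√34) = 1/(42 + 6*√34)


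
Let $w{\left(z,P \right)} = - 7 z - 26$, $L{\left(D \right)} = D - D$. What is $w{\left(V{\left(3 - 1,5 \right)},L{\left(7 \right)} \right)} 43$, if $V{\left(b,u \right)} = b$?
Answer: $-1720$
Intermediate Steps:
$L{\left(D \right)} = 0$
$w{\left(z,P \right)} = -26 - 7 z$
$w{\left(V{\left(3 - 1,5 \right)},L{\left(7 \right)} \right)} 43 = \left(-26 - 7 \left(3 - 1\right)\right) 43 = \left(-26 - 14\right) 43 = \left(-40\right) 43 = -1720$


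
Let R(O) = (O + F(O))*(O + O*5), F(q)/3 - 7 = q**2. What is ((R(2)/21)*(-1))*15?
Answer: -300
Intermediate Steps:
F(q) = 21 + 3*q**2
R(O) = 6*O*(21 + O + 3*O**2) (R(O) = (O + (21 + 3*O**2))*(O + O*5) = (21 + O + 3*O**2)*(O + 5*O) = (21 + O + 3*O**2)*(6*O) = 6*O*(21 + O + 3*O**2))
((R(2)/21)*(-1))*15 = (((6*2*(21 + 2 + 3*2**2))/21)*(-1))*15 = (((6*2*(21 + 2 + 3*4))*(1/21))*(-1))*15 = (((6*2*(21 + 2 + 12))*(1/21))*(-1))*15 = (((6*2*35)*(1/21))*(-1))*15 = ((420*(1/21))*(-1))*15 = (20*(-1))*15 = -20*15 = -300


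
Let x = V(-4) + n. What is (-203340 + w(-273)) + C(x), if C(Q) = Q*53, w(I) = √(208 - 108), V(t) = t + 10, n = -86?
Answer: -207570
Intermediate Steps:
V(t) = 10 + t
x = -80 (x = (10 - 4) - 86 = 6 - 86 = -80)
w(I) = 10 (w(I) = √100 = 10)
C(Q) = 53*Q
(-203340 + w(-273)) + C(x) = (-203340 + 10) + 53*(-80) = -203330 - 4240 = -207570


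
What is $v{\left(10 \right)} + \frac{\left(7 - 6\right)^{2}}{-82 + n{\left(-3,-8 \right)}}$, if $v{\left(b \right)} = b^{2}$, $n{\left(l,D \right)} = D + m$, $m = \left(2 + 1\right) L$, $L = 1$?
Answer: $\frac{8699}{87} \approx 99.989$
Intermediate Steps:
$m = 3$ ($m = \left(2 + 1\right) 1 = 3 \cdot 1 = 3$)
$n{\left(l,D \right)} = 3 + D$ ($n{\left(l,D \right)} = D + 3 = 3 + D$)
$v{\left(10 \right)} + \frac{\left(7 - 6\right)^{2}}{-82 + n{\left(-3,-8 \right)}} = 10^{2} + \frac{\left(7 - 6\right)^{2}}{-82 + \left(3 - 8\right)} = 100 + \frac{1^{2}}{-82 - 5} = 100 + \frac{1}{-87} \cdot 1 = 100 - \frac{1}{87} = \frac{8699}{87}$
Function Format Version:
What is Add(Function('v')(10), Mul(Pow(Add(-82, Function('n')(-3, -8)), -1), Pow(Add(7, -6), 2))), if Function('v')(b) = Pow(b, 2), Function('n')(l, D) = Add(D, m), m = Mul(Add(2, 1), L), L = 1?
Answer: Rational(8699, 87) ≈ 99.989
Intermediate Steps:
m = 3 (m = Mul(Add(2, 1), 1) = Mul(3, 1) = 3)
Function('n')(l, D) = Add(3, D) (Function('n')(l, D) = Add(D, 3) = Add(3, D))
Add(Function('v')(10), Mul(Pow(Add(-82, Function('n')(-3, -8)), -1), Pow(Add(7, -6), 2))) = Add(Pow(10, 2), Mul(Pow(Add(-82, Add(3, -8)), -1), Pow(Add(7, -6), 2))) = Add(100, Mul(Pow(Add(-82, -5), -1), Pow(1, 2))) = Add(100, Mul(Pow(-87, -1), 1)) = Add(100, Mul(Rational(-1, 87), 1)) = Add(100, Rational(-1, 87)) = Rational(8699, 87)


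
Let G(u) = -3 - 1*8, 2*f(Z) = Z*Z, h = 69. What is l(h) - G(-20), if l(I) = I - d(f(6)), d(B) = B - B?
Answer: 80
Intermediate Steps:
f(Z) = Z**2/2 (f(Z) = (Z*Z)/2 = Z**2/2)
d(B) = 0
G(u) = -11 (G(u) = -3 - 8 = -11)
l(I) = I (l(I) = I - 1*0 = I + 0 = I)
l(h) - G(-20) = 69 - 1*(-11) = 69 + 11 = 80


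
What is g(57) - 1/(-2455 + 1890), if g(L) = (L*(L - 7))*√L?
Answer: 1/565 + 2850*√57 ≈ 21517.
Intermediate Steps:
g(L) = L^(3/2)*(-7 + L) (g(L) = (L*(-7 + L))*√L = L^(3/2)*(-7 + L))
g(57) - 1/(-2455 + 1890) = 57^(3/2)*(-7 + 57) - 1/(-2455 + 1890) = (57*√57)*50 - 1/(-565) = 2850*√57 - 1*(-1/565) = 2850*√57 + 1/565 = 1/565 + 2850*√57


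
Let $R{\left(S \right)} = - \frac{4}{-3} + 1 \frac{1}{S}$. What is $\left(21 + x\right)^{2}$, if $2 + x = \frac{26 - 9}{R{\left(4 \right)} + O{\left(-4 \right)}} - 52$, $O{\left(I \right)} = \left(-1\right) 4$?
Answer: $\frac{1347921}{841} \approx 1602.8$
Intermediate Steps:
$R{\left(S \right)} = \frac{4}{3} + \frac{1}{S}$ ($R{\left(S \right)} = \left(-4\right) \left(- \frac{1}{3}\right) + \frac{1}{S} = \frac{4}{3} + \frac{1}{S}$)
$O{\left(I \right)} = -4$
$x = - \frac{1770}{29}$ ($x = -2 - \left(52 - \frac{26 - 9}{\left(\frac{4}{3} + \frac{1}{4}\right) - 4}\right) = -2 - \left(52 - \frac{17}{\left(\frac{4}{3} + \frac{1}{4}\right) - 4}\right) = -2 - \left(52 - \frac{17}{\frac{19}{12} - 4}\right) = -2 - \left(52 - \frac{17}{- \frac{29}{12}}\right) = -2 + \left(17 \left(- \frac{12}{29}\right) - 52\right) = -2 - \frac{1712}{29} = - \frac{1770}{29} \approx -61.034$)
$\left(21 + x\right)^{2} = \left(21 - \frac{1770}{29}\right)^{2} = \left(- \frac{1161}{29}\right)^{2} = \frac{1347921}{841}$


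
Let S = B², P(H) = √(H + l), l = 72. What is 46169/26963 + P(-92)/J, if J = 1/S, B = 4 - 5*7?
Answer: 46169/26963 + 1922*I*√5 ≈ 1.7123 + 4297.7*I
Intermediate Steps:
B = -31 (B = 4 - 35 = -31)
P(H) = √(72 + H) (P(H) = √(H + 72) = √(72 + H))
S = 961 (S = (-31)² = 961)
J = 1/961 ≈ 0.0010406
46169/26963 + P(-92)/J = 46169/26963 + √(72 - 92)/(1/961) = 46169*(1/26963) + √(-20)*961 = 46169/26963 + (2*I*√5)*961 = 46169/26963 + 1922*I*√5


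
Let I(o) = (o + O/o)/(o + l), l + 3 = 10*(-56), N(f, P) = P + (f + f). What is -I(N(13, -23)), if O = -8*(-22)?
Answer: 37/336 ≈ 0.11012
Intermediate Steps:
O = 176
N(f, P) = P + 2*f
l = -563 (l = -3 + 10*(-56) = -3 - 560 = -563)
I(o) = (o + 176/o)/(-563 + o) (I(o) = (o + 176/o)/(o - 563) = (o + 176/o)/(-563 + o))
-I(N(13, -23)) = -(176 + (-23 + 2*13)²)/((-23 + 2*13)*(-563 + (-23 + 2*13))) = -(176 + (-23 + 26)²)/((-23 + 26)*(-563 + (-23 + 26))) = -(176 + 3²)/(3*(-563 + 3)) = -(176 + 9)/(3*(-560)) = -(-1)*185/(3*560) = -1*(-37/336) = 37/336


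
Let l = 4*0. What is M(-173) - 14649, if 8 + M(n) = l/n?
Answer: -14657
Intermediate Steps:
l = 0
M(n) = -8 (M(n) = -8 + 0/n = -8 + 0 = -8)
M(-173) - 14649 = -8 - 14649 = -14657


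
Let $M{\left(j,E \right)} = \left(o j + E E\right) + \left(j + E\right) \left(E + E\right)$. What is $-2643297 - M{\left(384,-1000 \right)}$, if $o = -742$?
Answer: $-4590369$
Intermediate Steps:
$M{\left(j,E \right)} = E^{2} - 742 j + 2 E \left(E + j\right)$ ($M{\left(j,E \right)} = \left(- 742 j + E E\right) + \left(j + E\right) \left(E + E\right) = \left(- 742 j + E^{2}\right) + \left(E + j\right) 2 E = \left(E^{2} - 742 j\right) + 2 E \left(E + j\right) = E^{2} - 742 j + 2 E \left(E + j\right)$)
$-2643297 - M{\left(384,-1000 \right)} = -2643297 - \left(\left(-742\right) 384 + 3 \left(-1000\right)^{2} + 2 \left(-1000\right) 384\right) = -2643297 - \left(-284928 + 3 \cdot 1000000 - 768000\right) = -2643297 - \left(-284928 + 3000000 - 768000\right) = -2643297 - 1947072 = -4590369$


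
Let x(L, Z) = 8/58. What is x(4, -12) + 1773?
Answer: 51421/29 ≈ 1773.1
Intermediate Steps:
x(L, Z) = 4/29 (x(L, Z) = 8*(1/58) = 4/29)
x(4, -12) + 1773 = 4/29 + 1773 = 51421/29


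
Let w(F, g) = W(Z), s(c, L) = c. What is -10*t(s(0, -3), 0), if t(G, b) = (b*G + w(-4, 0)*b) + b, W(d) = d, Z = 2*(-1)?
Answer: 0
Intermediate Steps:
Z = -2
w(F, g) = -2
t(G, b) = -b + G*b (t(G, b) = (b*G - 2*b) + b = (G*b - 2*b) + b = (-2*b + G*b) + b = -b + G*b)
-10*t(s(0, -3), 0) = -0*(-1 + 0) = -0*(-1) = -10*0 = 0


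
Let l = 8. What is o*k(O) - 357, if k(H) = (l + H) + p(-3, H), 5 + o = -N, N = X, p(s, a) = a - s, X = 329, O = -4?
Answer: -1359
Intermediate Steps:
N = 329
o = -334 (o = -5 - 1*329 = -5 - 329 = -334)
k(H) = 11 + 2*H (k(H) = (8 + H) + (H - 1*(-3)) = (8 + H) + (H + 3) = (8 + H) + (3 + H) = 11 + 2*H)
o*k(O) - 357 = -334*(11 + 2*(-4)) - 357 = -334*(11 - 8) - 357 = -334*3 - 357 = -1002 - 357 = -1359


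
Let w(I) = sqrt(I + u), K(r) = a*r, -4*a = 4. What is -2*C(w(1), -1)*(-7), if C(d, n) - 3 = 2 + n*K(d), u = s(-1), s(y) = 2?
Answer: 70 + 14*sqrt(3) ≈ 94.249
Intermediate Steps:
u = 2
a = -1 (a = -1/4*4 = -1)
K(r) = -r
w(I) = sqrt(2 + I) (w(I) = sqrt(I + 2) = sqrt(2 + I))
C(d, n) = 5 - d*n (C(d, n) = 3 + (2 + n*(-d)) = 3 + (2 - d*n) = 5 - d*n)
-2*C(w(1), -1)*(-7) = -2*(5 - 1*sqrt(2 + 1)*(-1))*(-7) = -2*(5 - 1*sqrt(3)*(-1))*(-7) = -2*(5 + sqrt(3))*(-7) = (-10 - 2*sqrt(3))*(-7) = 70 + 14*sqrt(3)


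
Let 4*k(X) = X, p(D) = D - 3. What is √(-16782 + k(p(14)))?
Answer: I*√67117/2 ≈ 129.53*I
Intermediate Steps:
p(D) = -3 + D
k(X) = X/4
√(-16782 + k(p(14))) = √(-16782 + (-3 + 14)/4) = √(-16782 + (¼)*11) = √(-16782 + 11/4) = √(-67117/4) = I*√67117/2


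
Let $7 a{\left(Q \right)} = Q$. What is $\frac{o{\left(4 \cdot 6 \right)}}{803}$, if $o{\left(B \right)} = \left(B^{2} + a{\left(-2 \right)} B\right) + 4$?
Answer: $\frac{4012}{5621} \approx 0.71375$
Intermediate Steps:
$a{\left(Q \right)} = \frac{Q}{7}$
$o{\left(B \right)} = 4 + B^{2} - \frac{2 B}{7}$ ($o{\left(B \right)} = \left(B^{2} + \frac{1}{7} \left(-2\right) B\right) + 4 = \left(B^{2} - \frac{2 B}{7}\right) + 4 = 4 + B^{2} - \frac{2 B}{7}$)
$\frac{o{\left(4 \cdot 6 \right)}}{803} = \frac{4 + \left(4 \cdot 6\right)^{2} - \frac{2 \cdot 4 \cdot 6}{7}}{803} = \frac{4 + 24^{2} - \frac{48}{7}}{803} = \frac{4 + 576 - \frac{48}{7}}{803} = \frac{1}{803} \cdot \frac{4012}{7} = \frac{4012}{5621}$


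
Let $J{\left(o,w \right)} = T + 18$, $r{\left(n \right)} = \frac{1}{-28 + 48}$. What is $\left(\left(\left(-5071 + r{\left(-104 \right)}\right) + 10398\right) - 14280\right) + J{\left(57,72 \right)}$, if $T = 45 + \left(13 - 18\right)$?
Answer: $- \frac{177899}{20} \approx -8895.0$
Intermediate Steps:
$r{\left(n \right)} = \frac{1}{20}$
$T = 40$ ($T = 45 + \left(13 - 18\right) = 45 - 5 = 40$)
$J{\left(o,w \right)} = 58$ ($J{\left(o,w \right)} = 40 + 18 = 58$)
$\left(\left(\left(-5071 + r{\left(-104 \right)}\right) + 10398\right) - 14280\right) + J{\left(57,72 \right)} = \left(\left(\left(-5071 + \frac{1}{20}\right) + 10398\right) - 14280\right) + 58 = \left(\left(- \frac{101419}{20} + 10398\right) - 14280\right) + 58 = \left(\frac{106541}{20} - 14280\right) + 58 = - \frac{179059}{20} + 58 = - \frac{177899}{20}$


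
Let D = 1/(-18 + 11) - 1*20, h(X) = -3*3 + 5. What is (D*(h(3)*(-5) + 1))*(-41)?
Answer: 17343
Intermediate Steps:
h(X) = -4 (h(X) = -9 + 5 = -4)
D = -141/7 (D = 1/(-7) - 20 = -⅐ - 20 = -141/7 ≈ -20.143)
(D*(h(3)*(-5) + 1))*(-41) = -141*(-4*(-5) + 1)/7*(-41) = -141*(20 + 1)/7*(-41) = -141/7*21*(-41) = -423*(-41) = 17343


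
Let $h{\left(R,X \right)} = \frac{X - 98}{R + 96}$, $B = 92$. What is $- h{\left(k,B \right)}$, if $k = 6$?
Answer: $\frac{1}{17} \approx 0.058824$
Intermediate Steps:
$h{\left(R,X \right)} = \frac{-98 + X}{96 + R}$
$- h{\left(k,B \right)} = - \frac{-98 + 92}{96 + 6} = - \frac{-6}{102} = \left(-1\right) \left(- \frac{1}{17}\right) = \frac{1}{17}$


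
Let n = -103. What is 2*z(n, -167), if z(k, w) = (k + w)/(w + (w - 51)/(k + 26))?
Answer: 41580/12641 ≈ 3.2893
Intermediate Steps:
z(k, w) = (k + w)/(w + (-51 + w)/(26 + k))
2*z(n, -167) = 2*(((-103)² + 26*(-103) + 26*(-167) - 103*(-167))/(-51 + 27*(-167) - 103*(-167))) = 2*((10609 - 2678 - 4342 + 17201)/(-51 - 4509 + 17201)) = 2*(20790/12641) = 41580/12641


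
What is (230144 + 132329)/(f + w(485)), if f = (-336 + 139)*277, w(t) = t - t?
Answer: -362473/54569 ≈ -6.6425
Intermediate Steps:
w(t) = 0
f = -54569 (f = -197*277 = -54569)
(230144 + 132329)/(f + w(485)) = (230144 + 132329)/(-54569 + 0) = 362473/(-54569) = 362473*(-1/54569) = -362473/54569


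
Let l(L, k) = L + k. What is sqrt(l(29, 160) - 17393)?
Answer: 2*I*sqrt(4301) ≈ 131.16*I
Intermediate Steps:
sqrt(l(29, 160) - 17393) = sqrt((29 + 160) - 17393) = sqrt(189 - 17393) = sqrt(-17204) = 2*I*sqrt(4301)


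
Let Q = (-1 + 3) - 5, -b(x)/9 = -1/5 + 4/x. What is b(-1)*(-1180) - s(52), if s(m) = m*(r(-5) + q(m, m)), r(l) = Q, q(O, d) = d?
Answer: -47152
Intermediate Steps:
b(x) = 9/5 - 36/x (b(x) = -9*(-1/5 + 4/x) = -9*(-1*⅕ + 4/x) = -9*(-⅕ + 4/x) = 9/5 - 36/x)
Q = -3 (Q = 2 - 5 = -3)
r(l) = -3
s(m) = m*(-3 + m)
b(-1)*(-1180) - s(52) = (9/5 - 36/(-1))*(-1180) - 52*(-3 + 52) = (9/5 - 36*(-1))*(-1180) - 52*49 = (9/5 + 36)*(-1180) - 1*2548 = (189/5)*(-1180) - 2548 = -44604 - 2548 = -47152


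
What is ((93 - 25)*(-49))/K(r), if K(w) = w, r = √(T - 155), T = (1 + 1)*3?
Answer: 3332*I*√149/149 ≈ 272.97*I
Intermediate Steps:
T = 6 (T = 2*3 = 6)
r = I*√149 (r = √(6 - 155) = √(-149) = I*√149 ≈ 12.207*I)
((93 - 25)*(-49))/K(r) = ((93 - 25)*(-49))/((I*√149)) = (68*(-49))*(-I*√149/149) = -(-3332)*I*√149/149 = 3332*I*√149/149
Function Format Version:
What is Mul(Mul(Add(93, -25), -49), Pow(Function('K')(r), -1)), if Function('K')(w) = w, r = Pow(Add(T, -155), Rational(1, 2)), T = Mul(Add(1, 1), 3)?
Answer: Mul(Rational(3332, 149), I, Pow(149, Rational(1, 2))) ≈ Mul(272.97, I)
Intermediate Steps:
T = 6 (T = Mul(2, 3) = 6)
r = Mul(I, Pow(149, Rational(1, 2))) (r = Pow(Add(6, -155), Rational(1, 2)) = Pow(-149, Rational(1, 2)) = Mul(I, Pow(149, Rational(1, 2))) ≈ Mul(12.207, I))
Mul(Mul(Add(93, -25), -49), Pow(Function('K')(r), -1)) = Mul(Mul(Add(93, -25), -49), Pow(Mul(I, Pow(149, Rational(1, 2))), -1)) = Mul(Mul(68, -49), Mul(Rational(-1, 149), I, Pow(149, Rational(1, 2)))) = Mul(-3332, Mul(Rational(-1, 149), I, Pow(149, Rational(1, 2)))) = Mul(Rational(3332, 149), I, Pow(149, Rational(1, 2)))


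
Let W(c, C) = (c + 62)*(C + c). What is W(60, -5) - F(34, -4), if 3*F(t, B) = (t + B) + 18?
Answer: 6694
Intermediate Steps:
F(t, B) = 6 + B/3 + t/3 (F(t, B) = ((t + B) + 18)/3 = ((B + t) + 18)/3 = (18 + B + t)/3 = 6 + B/3 + t/3)
W(c, C) = (62 + c)*(C + c)
W(60, -5) - F(34, -4) = (60**2 + 62*(-5) + 62*60 - 5*60) - (6 + (1/3)*(-4) + (1/3)*34) = (3600 - 310 + 3720 - 300) - (6 - 4/3 + 34/3) = 6710 - 1*16 = 6710 - 16 = 6694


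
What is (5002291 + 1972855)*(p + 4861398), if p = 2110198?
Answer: 48627899953016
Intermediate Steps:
(5002291 + 1972855)*(p + 4861398) = (5002291 + 1972855)*(2110198 + 4861398) = 6975146*6971596 = 48627899953016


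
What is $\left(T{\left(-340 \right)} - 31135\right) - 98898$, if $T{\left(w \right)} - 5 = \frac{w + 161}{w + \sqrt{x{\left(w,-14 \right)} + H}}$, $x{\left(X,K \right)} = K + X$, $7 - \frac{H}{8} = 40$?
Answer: $- \frac{7555766622}{58109} + \frac{179 i \sqrt{618}}{116218} \approx -1.3003 \cdot 10^{5} + 0.038289 i$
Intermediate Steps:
$H = -264$ ($H = 56 - 320 = -264$)
$T{\left(w \right)} = 5 + \frac{161 + w}{w + \sqrt{-278 + w}}$ ($T{\left(w \right)} = 5 + \frac{w + 161}{w + \sqrt{\left(-14 + w\right) - 264}} = 5 + \frac{161 + w}{w + \sqrt{-278 + w}}$)
$\left(T{\left(-340 \right)} - 31135\right) - 98898 = \left(\frac{161 + 5 \sqrt{-278 - 340} + 6 \left(-340\right)}{-340 + \sqrt{-278 - 340}} - 31135\right) - 98898 = \left(\frac{161 + 5 \sqrt{-618} - 2040}{-340 + \sqrt{-618}} - 31135\right) - 98898 = \left(\frac{161 + 5 i \sqrt{618} - 2040}{-340 + i \sqrt{618}} - 31135\right) - 98898 = \left(\frac{-1879 + 5 i \sqrt{618}}{-340 + i \sqrt{618}} - 31135\right) - 98898 = \left(-31135 + \frac{-1879 + 5 i \sqrt{618}}{-340 + i \sqrt{618}}\right) - 98898 = -130033 + \frac{-1879 + 5 i \sqrt{618}}{-340 + i \sqrt{618}}$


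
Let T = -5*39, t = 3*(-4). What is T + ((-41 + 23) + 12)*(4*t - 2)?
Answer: 105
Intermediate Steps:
t = -12
T = -195
T + ((-41 + 23) + 12)*(4*t - 2) = -195 + ((-41 + 23) + 12)*(4*(-12) - 2) = -195 + (-18 + 12)*(-48 - 2) = -195 - 6*(-50) = -195 + 300 = 105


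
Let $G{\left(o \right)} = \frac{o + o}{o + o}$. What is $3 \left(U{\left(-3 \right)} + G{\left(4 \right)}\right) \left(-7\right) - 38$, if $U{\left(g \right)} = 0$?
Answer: $-59$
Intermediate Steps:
$G{\left(o \right)} = 1$ ($G{\left(o \right)} = \frac{2 o}{2 o} = 2 o \frac{1}{2 o} = 1$)
$3 \left(U{\left(-3 \right)} + G{\left(4 \right)}\right) \left(-7\right) - 38 = 3 \left(0 + 1\right) \left(-7\right) - 38 = 3 \cdot 1 \left(-7\right) - 38 = 3 \left(-7\right) - 38 = -21 - 38 = -59$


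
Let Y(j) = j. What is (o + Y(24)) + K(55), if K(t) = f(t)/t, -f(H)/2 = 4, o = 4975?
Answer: 274937/55 ≈ 4998.9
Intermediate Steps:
f(H) = -8 (f(H) = -2*4 = -8)
K(t) = -8/t
(o + Y(24)) + K(55) = (4975 + 24) - 8/55 = 4999 - 8*1/55 = 4999 - 8/55 = 274937/55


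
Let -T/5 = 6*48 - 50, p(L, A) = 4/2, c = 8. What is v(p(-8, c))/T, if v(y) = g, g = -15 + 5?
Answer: 1/119 ≈ 0.0084034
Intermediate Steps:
p(L, A) = 2 (p(L, A) = 4*(1/2) = 2)
T = -1190 (T = -5*(6*48 - 50) = -5*(288 - 50) = -5*238 = -1190)
g = -10
v(y) = -10
v(p(-8, c))/T = -10/(-1190) = -10*(-1/1190) = 1/119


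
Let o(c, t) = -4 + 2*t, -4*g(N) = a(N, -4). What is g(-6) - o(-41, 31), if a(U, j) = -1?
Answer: -231/4 ≈ -57.750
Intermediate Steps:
g(N) = ¼ (g(N) = -¼*(-1) = ¼)
g(-6) - o(-41, 31) = ¼ - (-4 + 2*31) = ¼ - (-4 + 62) = ¼ - 1*58 = ¼ - 58 = -231/4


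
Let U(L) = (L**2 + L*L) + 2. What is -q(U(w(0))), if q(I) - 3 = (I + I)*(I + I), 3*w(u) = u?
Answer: -19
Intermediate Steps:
w(u) = u/3
U(L) = 2 + 2*L**2 (U(L) = (L**2 + L**2) + 2 = 2*L**2 + 2 = 2 + 2*L**2)
q(I) = 3 + 4*I**2 (q(I) = 3 + (I + I)*(I + I) = 3 + (2*I)*(2*I) = 3 + 4*I**2)
-q(U(w(0))) = -(3 + 4*(2 + 2*((1/3)*0)**2)**2) = -(3 + 4*(2 + 2*0**2)**2) = -(3 + 4*(2 + 2*0)**2) = -(3 + 4*(2 + 0)**2) = -(3 + 4*2**2) = -(3 + 4*4) = -(3 + 16) = -1*19 = -19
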